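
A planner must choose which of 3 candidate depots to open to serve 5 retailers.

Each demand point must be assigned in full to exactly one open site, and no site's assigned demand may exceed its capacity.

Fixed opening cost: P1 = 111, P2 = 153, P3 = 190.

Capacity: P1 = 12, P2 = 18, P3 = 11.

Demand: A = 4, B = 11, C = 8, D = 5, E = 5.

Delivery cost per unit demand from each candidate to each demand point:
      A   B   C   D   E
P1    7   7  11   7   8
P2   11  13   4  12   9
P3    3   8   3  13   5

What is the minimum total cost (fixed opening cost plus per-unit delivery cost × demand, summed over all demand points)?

Open {P1, P2, P3}; cheapest assignment that respects the capacities:
  P1 (cap 12, load 11): B — cost 11×7 = 77
  P2 (cap 18, load 13): C, D — cost 8×4 + 5×12 = 92
  P3 (cap 11, load 9): A, E — cost 4×3 + 5×5 = 37
  Shipping 206, fixed 454 → total 660.
  Any other capacity-feasible assignment to {P1, P2, P3} ships for at least 206.
Total demand is 33 and no other set of sites has combined capacity ≥ 33, so {P1, P2, P3} is the only feasible choice of open sites. Minimum: 660.

660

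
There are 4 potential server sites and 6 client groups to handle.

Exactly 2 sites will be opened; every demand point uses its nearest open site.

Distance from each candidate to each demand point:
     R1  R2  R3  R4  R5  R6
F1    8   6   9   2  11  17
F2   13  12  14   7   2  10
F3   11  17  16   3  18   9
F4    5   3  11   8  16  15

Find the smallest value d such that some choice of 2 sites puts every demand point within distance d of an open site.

10

Open {F1, F2}.
  Farthest demand point is R6 at distance 10 (to F2); all others are ≤ 10.
With {F1, F3} the worst case is 11.
With {F2, F4} the worst case is 11.
No size-2 selection achieves below 10.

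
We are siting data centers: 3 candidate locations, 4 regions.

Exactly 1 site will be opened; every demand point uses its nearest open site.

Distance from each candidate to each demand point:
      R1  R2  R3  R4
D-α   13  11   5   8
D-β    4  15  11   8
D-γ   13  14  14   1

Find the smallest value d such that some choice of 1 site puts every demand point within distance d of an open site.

13

Open {D-α}.
  Farthest demand point is R1 at distance 13 (to D-α); all others are ≤ 13.
With {D-γ} the worst case is 14.
With {D-β} the worst case is 15.
No size-1 selection achieves below 13.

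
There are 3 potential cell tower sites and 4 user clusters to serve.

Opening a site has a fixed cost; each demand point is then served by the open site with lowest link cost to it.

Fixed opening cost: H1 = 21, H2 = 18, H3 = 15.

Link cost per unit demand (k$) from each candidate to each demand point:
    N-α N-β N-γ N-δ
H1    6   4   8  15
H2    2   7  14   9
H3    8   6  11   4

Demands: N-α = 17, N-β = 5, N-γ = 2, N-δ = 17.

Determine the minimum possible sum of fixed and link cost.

187

Open {H2, H3}: assign each demand point to its cheapest open site.
  N-α→H2 17×2=34, N-β→H3 5×6=30, N-γ→H3 2×11=22, N-δ→H3 17×4=68
  link cost 154, fixed 33 → total 187.
Compare {H1, H2, H3}: link cost 138 + fixed 54 = 192.
Compare {H1, H3}: link cost 206 + fixed 36 = 242.
Compare {H1, H2}: link cost 223 + fixed 39 = 262.
All other subsets cost ≥ 192. Minimum total cost: 187.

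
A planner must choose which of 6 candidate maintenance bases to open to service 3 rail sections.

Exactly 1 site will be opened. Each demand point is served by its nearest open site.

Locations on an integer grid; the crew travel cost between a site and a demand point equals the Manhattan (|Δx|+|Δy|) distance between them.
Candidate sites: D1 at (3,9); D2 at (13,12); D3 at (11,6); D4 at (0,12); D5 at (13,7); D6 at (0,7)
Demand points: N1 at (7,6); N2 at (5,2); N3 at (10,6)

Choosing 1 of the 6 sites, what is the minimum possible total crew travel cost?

Open {D3}.
  N1→D3 4, N2→D3 10, N3→D3 1  ⇒ total 15.
Compare {D5}: total 24.
Compare {D1}: total 26.
No size-1 selection does better; minimum is 15.

15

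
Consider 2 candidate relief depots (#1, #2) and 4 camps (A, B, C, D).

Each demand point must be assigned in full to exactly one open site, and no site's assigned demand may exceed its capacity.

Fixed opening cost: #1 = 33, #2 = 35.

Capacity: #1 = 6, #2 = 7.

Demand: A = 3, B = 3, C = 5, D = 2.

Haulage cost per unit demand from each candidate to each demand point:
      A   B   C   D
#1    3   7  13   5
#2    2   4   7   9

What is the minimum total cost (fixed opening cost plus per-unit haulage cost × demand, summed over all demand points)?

151

Open {#1, #2}; cheapest assignment that respects the capacities:
  #1 (cap 6, load 6): A, B — cost 3×3 + 3×7 = 30
  #2 (cap 7, load 7): C, D — cost 5×7 + 2×9 = 53
  Shipping 83, fixed 68 → total 151.
  Any other capacity-feasible assignment to {#1, #2} ships for at least 83.
Total demand is 13 and no other set of sites has combined capacity ≥ 13, so {#1, #2} is the only feasible choice of open sites. Minimum: 151.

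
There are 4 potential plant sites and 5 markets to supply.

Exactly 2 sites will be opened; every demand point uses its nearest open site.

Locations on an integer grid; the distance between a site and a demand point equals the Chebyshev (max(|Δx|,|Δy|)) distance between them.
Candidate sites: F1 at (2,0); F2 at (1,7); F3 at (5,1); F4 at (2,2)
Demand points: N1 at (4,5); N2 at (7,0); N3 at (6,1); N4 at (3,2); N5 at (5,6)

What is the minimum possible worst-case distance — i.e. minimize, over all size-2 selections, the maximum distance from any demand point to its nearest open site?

4

Open {F2, F3}.
  Farthest demand point is N5 at distance 4 (to F2); all others are ≤ 4.
With {F3, F4} the worst case is 4.
With {F1, F2} the worst case is 5.
No size-2 selection achieves below 4.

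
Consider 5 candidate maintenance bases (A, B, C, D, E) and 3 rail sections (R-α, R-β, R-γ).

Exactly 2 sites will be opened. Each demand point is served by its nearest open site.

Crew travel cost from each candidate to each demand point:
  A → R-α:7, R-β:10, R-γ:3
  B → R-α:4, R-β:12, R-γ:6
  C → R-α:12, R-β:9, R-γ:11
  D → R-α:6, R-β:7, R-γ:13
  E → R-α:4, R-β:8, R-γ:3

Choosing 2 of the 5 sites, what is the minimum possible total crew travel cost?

14

Open {D, E}.
  R-α→E 4, R-β→D 7, R-γ→E 3  ⇒ total 14.
Compare {A, E}: total 15.
Compare {B, E}: total 15.
No size-2 selection does better; minimum is 14.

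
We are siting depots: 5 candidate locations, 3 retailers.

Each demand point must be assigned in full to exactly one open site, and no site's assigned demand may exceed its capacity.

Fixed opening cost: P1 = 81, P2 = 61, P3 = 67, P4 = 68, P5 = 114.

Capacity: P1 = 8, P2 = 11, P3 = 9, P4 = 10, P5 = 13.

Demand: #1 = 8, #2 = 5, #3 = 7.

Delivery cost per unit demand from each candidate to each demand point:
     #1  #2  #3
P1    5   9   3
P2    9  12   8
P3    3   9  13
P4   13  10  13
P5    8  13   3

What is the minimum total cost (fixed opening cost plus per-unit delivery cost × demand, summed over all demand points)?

Open {P3, P5}; cheapest assignment that respects the capacities:
  P3 (cap 9, load 8): #1 — cost 8×3 = 24
  P5 (cap 13, load 12): #2, #3 — cost 5×13 + 7×3 = 86
  Shipping 110, fixed 181 → total 291.
  Any other capacity-feasible assignment to {P3, P5} ships for at least 110.
Compare {P1, P3, P4}: its best feasible assignment gives total 311.
Compare {P1, P2, P3}: its best feasible assignment gives total 314.
Every other set of open sites that can feasibly serve all demand totals ≥ 311 even under its best assignment. Minimum: 291.

291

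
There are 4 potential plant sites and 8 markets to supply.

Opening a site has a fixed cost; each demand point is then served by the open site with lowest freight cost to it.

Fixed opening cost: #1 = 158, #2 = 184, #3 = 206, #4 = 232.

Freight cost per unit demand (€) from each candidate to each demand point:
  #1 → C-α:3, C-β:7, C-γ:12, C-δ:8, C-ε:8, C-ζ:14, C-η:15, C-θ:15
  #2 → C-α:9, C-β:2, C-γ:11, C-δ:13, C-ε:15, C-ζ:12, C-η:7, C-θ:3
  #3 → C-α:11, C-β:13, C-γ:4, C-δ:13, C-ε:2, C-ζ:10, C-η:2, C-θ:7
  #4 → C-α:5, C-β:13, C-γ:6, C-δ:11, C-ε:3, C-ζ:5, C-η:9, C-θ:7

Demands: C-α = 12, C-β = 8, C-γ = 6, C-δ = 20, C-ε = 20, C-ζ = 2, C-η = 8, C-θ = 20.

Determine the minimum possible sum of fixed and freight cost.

Open {#1, #3}: assign each demand point to its cheapest open site.
  C-α→#1 12×3=36, C-β→#1 8×7=56, C-γ→#3 6×4=24, C-δ→#1 20×8=160, C-ε→#3 20×2=40, C-ζ→#3 2×10=20, C-η→#3 8×2=16, C-θ→#3 20×7=140
  freight cost 492, fixed 364 → total 856.
Compare {#1, #2}: freight cost 578 + fixed 342 = 920.
Compare {#1, #2, #3}: freight cost 372 + fixed 548 = 920.
Compare {#4}: freight cost 702 + fixed 232 = 934.
All other subsets cost ≥ 920. Minimum total cost: 856.

856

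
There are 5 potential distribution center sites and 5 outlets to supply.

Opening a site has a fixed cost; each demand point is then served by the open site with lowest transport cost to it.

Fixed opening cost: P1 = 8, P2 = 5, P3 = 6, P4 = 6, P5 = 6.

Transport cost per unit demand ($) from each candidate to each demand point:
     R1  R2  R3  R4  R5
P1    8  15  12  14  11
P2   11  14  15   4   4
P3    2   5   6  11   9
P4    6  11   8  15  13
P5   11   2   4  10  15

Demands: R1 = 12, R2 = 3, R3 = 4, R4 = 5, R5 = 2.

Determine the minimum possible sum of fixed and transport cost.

91

Open {P2, P3, P5}: assign each demand point to its cheapest open site.
  R1→P3 12×2=24, R2→P5 3×2=6, R3→P5 4×4=16, R4→P2 5×4=20, R5→P2 2×4=8
  transport cost 74, fixed 17 → total 91.
Compare {P2, P3, P4, P5}: transport cost 74 + fixed 23 = 97.
Compare {P1, P2, P3, P5}: transport cost 74 + fixed 25 = 99.
Compare {P2, P3}: transport cost 91 + fixed 11 = 102.
All other subsets cost ≥ 97. Minimum total cost: 91.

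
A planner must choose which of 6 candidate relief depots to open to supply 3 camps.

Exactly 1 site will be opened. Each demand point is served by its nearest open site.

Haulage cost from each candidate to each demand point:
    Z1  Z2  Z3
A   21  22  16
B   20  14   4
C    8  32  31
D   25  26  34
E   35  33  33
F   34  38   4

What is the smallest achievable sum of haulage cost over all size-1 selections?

38

Open {B}.
  Z1→B 20, Z2→B 14, Z3→B 4  ⇒ total 38.
Compare {A}: total 59.
Compare {C}: total 71.
No size-1 selection does better; minimum is 38.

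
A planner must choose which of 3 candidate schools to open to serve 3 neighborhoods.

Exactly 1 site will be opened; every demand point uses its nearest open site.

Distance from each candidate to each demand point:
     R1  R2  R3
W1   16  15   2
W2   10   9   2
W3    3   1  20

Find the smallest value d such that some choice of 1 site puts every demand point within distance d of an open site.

Open {W2}.
  Farthest demand point is R1 at distance 10 (to W2); all others are ≤ 10.
With {W1} the worst case is 16.
With {W3} the worst case is 20.
No size-1 selection achieves below 10.

10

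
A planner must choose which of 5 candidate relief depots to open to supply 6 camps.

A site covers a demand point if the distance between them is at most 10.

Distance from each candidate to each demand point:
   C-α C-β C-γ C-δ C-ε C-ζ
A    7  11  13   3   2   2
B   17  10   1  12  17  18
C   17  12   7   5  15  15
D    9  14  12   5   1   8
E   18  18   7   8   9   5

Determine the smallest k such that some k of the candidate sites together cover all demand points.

2

Coverage sets (demand points within 10 of each site):
  A: {C-α, C-δ, C-ε, C-ζ}
  B: {C-β, C-γ}
  C: {C-γ, C-δ}
  D: {C-α, C-δ, C-ε, C-ζ}
  E: {C-γ, C-δ, C-ε, C-ζ}
No single site covers all 6 demand points.
But {A, B} covers everything, so the minimum is 2.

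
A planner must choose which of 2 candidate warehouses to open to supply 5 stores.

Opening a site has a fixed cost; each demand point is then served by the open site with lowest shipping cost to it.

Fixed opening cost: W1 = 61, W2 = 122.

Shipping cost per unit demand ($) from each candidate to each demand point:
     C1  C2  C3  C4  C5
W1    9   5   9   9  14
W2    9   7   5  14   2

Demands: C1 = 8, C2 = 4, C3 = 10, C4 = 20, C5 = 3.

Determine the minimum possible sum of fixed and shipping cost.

465

Open {W1}: assign each demand point to its cheapest open site.
  C1→W1 8×9=72, C2→W1 4×5=20, C3→W1 10×9=90, C4→W1 20×9=180, C5→W1 3×14=42
  shipping cost 404, fixed 61 → total 465.
Compare {W1, W2}: shipping cost 328 + fixed 183 = 511.
Compare {W2}: shipping cost 436 + fixed 122 = 558.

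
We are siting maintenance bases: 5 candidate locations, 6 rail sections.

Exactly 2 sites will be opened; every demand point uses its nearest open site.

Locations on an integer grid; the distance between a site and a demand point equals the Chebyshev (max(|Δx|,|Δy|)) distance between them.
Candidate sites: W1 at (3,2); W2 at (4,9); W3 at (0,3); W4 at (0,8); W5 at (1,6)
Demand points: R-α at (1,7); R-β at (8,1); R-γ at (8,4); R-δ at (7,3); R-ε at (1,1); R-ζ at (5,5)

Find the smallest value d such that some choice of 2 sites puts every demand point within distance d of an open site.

Open {W1, W2}.
  Farthest demand point is R-β at distance 5 (to W1); all others are ≤ 5.
With {W1, W3} the worst case is 5.
With {W1, W4} the worst case is 5.
No size-2 selection achieves below 5.

5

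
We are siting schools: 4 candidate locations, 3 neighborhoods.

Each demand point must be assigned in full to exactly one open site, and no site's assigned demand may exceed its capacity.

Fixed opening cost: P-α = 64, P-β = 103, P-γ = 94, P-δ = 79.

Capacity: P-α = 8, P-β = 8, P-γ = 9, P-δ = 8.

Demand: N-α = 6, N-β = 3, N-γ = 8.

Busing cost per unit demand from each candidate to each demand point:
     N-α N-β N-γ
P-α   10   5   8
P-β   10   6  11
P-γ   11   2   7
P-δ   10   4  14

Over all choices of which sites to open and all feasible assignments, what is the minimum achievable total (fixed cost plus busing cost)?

294

Open {P-α, P-γ}; cheapest assignment that respects the capacities:
  P-α (cap 8, load 8): N-γ — cost 8×8 = 64
  P-γ (cap 9, load 9): N-α, N-β — cost 6×11 + 3×2 = 72
  Shipping 136, fixed 158 → total 294.
  Any other capacity-feasible assignment to {P-α, P-γ} ships for at least 136.
Compare {P-β, P-γ}: its best feasible assignment gives total 357.
Compare {P-γ, P-δ}: its best feasible assignment gives total 357.
Every other set of open sites that can feasibly serve all demand totals ≥ 357 even under its best assignment. Minimum: 294.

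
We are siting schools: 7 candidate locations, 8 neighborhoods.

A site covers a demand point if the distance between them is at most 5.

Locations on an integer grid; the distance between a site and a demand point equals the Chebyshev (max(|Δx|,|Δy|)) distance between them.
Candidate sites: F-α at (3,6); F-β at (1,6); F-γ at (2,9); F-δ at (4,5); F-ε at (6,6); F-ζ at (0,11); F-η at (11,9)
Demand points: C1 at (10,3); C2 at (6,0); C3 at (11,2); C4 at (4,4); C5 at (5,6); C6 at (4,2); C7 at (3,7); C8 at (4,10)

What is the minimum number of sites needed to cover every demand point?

Coverage sets (demand points within 5 of each site):
  F-α: {C4, C5, C6, C7, C8}
  F-β: {C4, C5, C6, C7, C8}
  F-γ: {C4, C5, C7, C8}
  F-δ: {C2, C4, C5, C6, C7, C8}
  F-ε: {C1, C3, C4, C5, C6, C7, C8}
  F-ζ: {C5, C7, C8}
  F-η: {}
No single site covers all 8 demand points.
But {F-δ, F-ε} covers everything, so the minimum is 2.

2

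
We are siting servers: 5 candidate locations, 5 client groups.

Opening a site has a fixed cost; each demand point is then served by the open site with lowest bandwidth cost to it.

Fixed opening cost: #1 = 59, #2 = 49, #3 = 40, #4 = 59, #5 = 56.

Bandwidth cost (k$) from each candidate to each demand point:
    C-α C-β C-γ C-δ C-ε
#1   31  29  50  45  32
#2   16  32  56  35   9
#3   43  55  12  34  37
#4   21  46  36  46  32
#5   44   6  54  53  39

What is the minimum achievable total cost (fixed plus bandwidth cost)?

192

Open {#2, #3}: assign each demand point to its cheapest open site.
  C-α→#2 16, C-β→#2 32, C-γ→#3 12, C-δ→#3 34, C-ε→#2 9
  bandwidth cost 103, fixed 89 → total 192.
Compare {#2}: bandwidth cost 148 + fixed 49 = 197.
Compare {#3}: bandwidth cost 181 + fixed 40 = 221.
Compare {#2, #3, #5}: bandwidth cost 77 + fixed 145 = 222.
All other subsets cost ≥ 197. Minimum total cost: 192.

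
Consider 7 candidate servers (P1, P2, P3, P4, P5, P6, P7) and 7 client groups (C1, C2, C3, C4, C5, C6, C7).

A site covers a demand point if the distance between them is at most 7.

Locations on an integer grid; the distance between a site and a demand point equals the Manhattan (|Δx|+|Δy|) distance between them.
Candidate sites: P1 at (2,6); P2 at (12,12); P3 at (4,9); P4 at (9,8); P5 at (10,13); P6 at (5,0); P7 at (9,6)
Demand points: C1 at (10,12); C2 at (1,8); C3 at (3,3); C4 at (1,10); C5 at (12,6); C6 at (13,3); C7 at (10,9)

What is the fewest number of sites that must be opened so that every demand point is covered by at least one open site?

Coverage sets (demand points within 7 of each site):
  P1: {C2, C3, C4}
  P2: {C1, C5, C7}
  P3: {C2, C3, C4, C7}
  P4: {C1, C5, C7}
  P5: {C1, C7}
  P6: {C3}
  P7: {C1, C5, C6, C7}
No single site covers all 7 demand points.
But {P1, P7} covers everything, so the minimum is 2.

2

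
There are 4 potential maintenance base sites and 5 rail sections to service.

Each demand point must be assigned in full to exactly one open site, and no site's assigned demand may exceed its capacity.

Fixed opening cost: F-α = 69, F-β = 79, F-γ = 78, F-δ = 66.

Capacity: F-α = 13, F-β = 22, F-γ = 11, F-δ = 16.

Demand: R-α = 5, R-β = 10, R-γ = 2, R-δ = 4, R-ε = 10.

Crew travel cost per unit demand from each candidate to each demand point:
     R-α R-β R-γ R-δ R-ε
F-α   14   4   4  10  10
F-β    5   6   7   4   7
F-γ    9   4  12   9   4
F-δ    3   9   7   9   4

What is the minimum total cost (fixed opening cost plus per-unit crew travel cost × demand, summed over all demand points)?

Open {F-β, F-δ}; cheapest assignment that respects the capacities:
  F-β (cap 22, load 16): R-β, R-γ, R-δ — cost 10×6 + 2×7 + 4×4 = 90
  F-δ (cap 16, load 15): R-α, R-ε — cost 5×3 + 10×4 = 55
  Shipping 145, fixed 145 → total 290.
  Any other capacity-feasible assignment to {F-β, F-δ} ships for at least 145.
Compare {F-α, F-β}: its best feasible assignment gives total 307.
Compare {F-β, F-γ}: its best feasible assignment gives total 312.
Every other set of open sites that can feasibly serve all demand totals ≥ 307 even under its best assignment. Minimum: 290.

290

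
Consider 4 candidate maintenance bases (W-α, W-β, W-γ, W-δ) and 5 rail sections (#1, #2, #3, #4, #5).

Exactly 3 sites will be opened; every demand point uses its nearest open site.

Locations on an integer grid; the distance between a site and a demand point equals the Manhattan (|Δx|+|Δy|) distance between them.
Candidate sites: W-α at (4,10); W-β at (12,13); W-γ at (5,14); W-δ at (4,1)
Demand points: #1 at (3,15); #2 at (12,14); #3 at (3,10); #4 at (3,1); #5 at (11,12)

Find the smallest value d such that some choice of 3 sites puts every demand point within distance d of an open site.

Open {W-α, W-β, W-δ}.
  Farthest demand point is #1 at distance 6 (to W-α); all others are ≤ 6.
With {W-β, W-γ, W-δ} the worst case is 6.
With {W-α, W-γ, W-δ} the worst case is 8.
No size-3 selection achieves below 6.

6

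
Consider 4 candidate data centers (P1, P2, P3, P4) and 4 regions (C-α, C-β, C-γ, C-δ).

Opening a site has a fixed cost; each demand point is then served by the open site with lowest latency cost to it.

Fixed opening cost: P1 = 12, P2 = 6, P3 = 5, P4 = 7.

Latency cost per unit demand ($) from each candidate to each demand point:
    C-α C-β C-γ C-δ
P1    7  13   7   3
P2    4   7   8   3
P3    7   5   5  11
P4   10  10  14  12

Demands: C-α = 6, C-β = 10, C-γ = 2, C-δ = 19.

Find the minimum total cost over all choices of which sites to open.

Open {P2, P3}: assign each demand point to its cheapest open site.
  C-α→P2 6×4=24, C-β→P3 10×5=50, C-γ→P3 2×5=10, C-δ→P2 19×3=57
  latency cost 141, fixed 11 → total 152.
Compare {P2, P3, P4}: latency cost 141 + fixed 18 = 159.
Compare {P1, P2, P3}: latency cost 141 + fixed 23 = 164.
Compare {P1, P2, P3, P4}: latency cost 141 + fixed 30 = 171.
All other subsets cost ≥ 159. Minimum total cost: 152.

152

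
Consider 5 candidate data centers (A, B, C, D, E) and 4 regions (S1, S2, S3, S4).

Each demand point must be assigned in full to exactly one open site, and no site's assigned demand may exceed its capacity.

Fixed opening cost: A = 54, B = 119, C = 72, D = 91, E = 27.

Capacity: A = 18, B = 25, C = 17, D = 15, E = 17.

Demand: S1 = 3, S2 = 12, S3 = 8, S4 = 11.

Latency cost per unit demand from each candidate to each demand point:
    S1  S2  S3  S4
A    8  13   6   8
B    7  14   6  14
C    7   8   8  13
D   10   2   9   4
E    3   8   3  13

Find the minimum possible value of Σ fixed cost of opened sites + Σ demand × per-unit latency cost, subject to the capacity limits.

Open {A, D, E}; cheapest assignment that respects the capacities:
  A (cap 18, load 11): S4 — cost 11×8 = 88
  D (cap 15, load 12): S2 — cost 12×2 = 24
  E (cap 17, load 11): S1, S3 — cost 3×3 + 8×3 = 33
  Shipping 145, fixed 172 → total 317.
  Any other capacity-feasible assignment to {A, D, E} ships for at least 145.
Compare {C, D, E}: its best feasible assignment gives total 363.
Compare {A, C, E}: its best feasible assignment gives total 370.
Every other set of open sites that can feasibly serve all demand totals ≥ 363 even under its best assignment. Minimum: 317.

317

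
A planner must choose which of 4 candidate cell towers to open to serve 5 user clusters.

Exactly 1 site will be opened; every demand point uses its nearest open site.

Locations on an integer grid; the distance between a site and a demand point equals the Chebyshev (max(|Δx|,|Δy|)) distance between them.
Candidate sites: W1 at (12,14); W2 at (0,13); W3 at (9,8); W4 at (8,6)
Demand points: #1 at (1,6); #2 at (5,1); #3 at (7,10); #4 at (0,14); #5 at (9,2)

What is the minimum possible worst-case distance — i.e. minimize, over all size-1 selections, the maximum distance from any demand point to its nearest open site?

8

Open {W4}.
  Farthest demand point is #4 at distance 8 (to W4); all others are ≤ 8.
With {W3} the worst case is 9.
With {W2} the worst case is 12.
No size-1 selection achieves below 8.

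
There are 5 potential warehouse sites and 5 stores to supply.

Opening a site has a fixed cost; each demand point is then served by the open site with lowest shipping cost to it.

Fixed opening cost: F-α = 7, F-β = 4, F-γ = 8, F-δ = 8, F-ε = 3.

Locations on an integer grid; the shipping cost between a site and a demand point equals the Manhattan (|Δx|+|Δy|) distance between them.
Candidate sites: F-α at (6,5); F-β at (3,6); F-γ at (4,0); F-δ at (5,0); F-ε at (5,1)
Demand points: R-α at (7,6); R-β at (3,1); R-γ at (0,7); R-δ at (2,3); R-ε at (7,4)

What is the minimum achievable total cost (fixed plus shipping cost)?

26

Open {F-β, F-ε}: assign each demand point to its cheapest open site.
  R-α→F-β 4, R-β→F-ε 2, R-γ→F-β 4, R-δ→F-β 4, R-ε→F-ε 5
  shipping cost 19, fixed 7 → total 26.
Compare {F-β}: shipping cost 23 + fixed 4 = 27.
Compare {F-α, F-β}: shipping cost 17 + fixed 11 = 28.
Compare {F-α, F-β, F-ε}: shipping cost 14 + fixed 14 = 28.
All other subsets cost ≥ 27. Minimum total cost: 26.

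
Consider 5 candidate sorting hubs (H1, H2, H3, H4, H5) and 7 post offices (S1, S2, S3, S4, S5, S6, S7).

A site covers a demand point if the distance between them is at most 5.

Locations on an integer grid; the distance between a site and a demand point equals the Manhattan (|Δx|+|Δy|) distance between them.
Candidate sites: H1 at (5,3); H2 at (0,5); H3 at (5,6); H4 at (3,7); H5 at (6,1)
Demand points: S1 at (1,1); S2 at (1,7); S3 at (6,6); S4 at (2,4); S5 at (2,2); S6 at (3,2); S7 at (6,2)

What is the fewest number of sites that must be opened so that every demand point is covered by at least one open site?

2

Coverage sets (demand points within 5 of each site):
  H1: {S3, S4, S5, S6, S7}
  H2: {S1, S2, S4, S5}
  H3: {S2, S3, S4, S7}
  H4: {S2, S3, S4, S6}
  H5: {S1, S3, S5, S6, S7}
No single site covers all 7 demand points.
But {H1, H2} covers everything, so the minimum is 2.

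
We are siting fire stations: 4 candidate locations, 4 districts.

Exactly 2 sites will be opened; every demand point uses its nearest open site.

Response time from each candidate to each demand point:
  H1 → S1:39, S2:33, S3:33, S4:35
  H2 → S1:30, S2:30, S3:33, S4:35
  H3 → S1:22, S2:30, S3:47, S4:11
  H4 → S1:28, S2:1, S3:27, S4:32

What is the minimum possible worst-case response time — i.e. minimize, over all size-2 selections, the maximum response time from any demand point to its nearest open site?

27

Open {H3, H4}.
  Farthest demand point is S3 at response time 27 (to H4); all others are ≤ 27.
With {H1, H4} the worst case is 32.
With {H2, H4} the worst case is 32.
No size-2 selection achieves below 27.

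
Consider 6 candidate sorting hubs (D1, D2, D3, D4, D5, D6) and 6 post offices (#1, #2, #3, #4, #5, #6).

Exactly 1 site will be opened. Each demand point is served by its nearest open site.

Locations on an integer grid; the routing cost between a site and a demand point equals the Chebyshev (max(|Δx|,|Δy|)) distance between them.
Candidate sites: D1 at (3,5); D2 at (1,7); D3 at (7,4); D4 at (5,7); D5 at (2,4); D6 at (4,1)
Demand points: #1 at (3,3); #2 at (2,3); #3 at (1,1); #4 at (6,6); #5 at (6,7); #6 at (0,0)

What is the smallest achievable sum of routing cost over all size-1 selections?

17

Open {D5}.
  #1→D5 1, #2→D5 1, #3→D5 3, #4→D5 4, #5→D5 4, #6→D5 4  ⇒ total 17.
Compare {D1}: total 19.
Compare {D6}: total 22.
No size-1 selection does better; minimum is 17.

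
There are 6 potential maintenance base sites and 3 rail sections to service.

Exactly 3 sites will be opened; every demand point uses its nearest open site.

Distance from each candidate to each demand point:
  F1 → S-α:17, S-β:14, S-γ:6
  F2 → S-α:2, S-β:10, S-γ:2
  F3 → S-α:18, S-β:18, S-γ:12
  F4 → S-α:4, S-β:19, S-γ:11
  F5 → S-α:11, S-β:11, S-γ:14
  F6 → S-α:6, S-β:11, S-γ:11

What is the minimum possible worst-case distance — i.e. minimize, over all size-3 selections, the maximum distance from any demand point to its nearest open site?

10

Open {F1, F2, F3}.
  Farthest demand point is S-β at distance 10 (to F2); all others are ≤ 10.
With {F1, F2, F4} the worst case is 10.
With {F1, F2, F5} the worst case is 10.
No size-3 selection achieves below 10.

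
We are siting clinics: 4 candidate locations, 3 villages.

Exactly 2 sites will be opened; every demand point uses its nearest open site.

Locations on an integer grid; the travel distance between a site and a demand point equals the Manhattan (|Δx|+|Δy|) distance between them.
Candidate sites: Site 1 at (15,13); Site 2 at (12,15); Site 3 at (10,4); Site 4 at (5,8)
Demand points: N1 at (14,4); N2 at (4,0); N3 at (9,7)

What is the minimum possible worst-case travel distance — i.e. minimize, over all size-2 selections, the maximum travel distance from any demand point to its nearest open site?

Open {Site 3, Site 4}.
  Farthest demand point is N2 at travel distance 9 (to Site 4); all others are ≤ 9.
With {Site 1, Site 3} the worst case is 10.
With {Site 1, Site 4} the worst case is 10.
No size-2 selection achieves below 9.

9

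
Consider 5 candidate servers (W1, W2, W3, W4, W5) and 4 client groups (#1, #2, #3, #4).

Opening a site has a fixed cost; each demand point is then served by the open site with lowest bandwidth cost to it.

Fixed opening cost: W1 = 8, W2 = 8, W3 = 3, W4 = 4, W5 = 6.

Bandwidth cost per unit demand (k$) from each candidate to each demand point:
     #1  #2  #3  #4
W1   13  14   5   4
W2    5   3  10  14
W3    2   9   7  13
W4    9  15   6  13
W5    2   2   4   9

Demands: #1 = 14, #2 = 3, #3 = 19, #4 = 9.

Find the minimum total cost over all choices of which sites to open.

160

Open {W1, W5}: assign each demand point to its cheapest open site.
  #1→W5 14×2=28, #2→W5 3×2=6, #3→W5 19×4=76, #4→W1 9×4=36
  bandwidth cost 146, fixed 14 → total 160.
Compare {W1, W3, W5}: bandwidth cost 146 + fixed 17 = 163.
Compare {W1, W4, W5}: bandwidth cost 146 + fixed 18 = 164.
Compare {W1, W3, W4, W5}: bandwidth cost 146 + fixed 21 = 167.
All other subsets cost ≥ 163. Minimum total cost: 160.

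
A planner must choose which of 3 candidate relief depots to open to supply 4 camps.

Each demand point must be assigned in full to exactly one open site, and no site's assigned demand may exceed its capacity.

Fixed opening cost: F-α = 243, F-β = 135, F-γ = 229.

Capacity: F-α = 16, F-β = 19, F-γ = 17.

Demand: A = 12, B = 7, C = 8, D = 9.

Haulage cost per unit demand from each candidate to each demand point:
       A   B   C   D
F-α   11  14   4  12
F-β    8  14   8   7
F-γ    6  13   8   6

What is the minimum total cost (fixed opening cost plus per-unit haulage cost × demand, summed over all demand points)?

Open {F-β, F-γ}; cheapest assignment that respects the capacities:
  F-β (cap 19, load 19): A, B — cost 12×8 + 7×14 = 194
  F-γ (cap 17, load 17): C, D — cost 8×8 + 9×6 = 118
  Shipping 312, fixed 364 → total 676.
  Any other capacity-feasible assignment to {F-β, F-γ} ships for at least 312.
Compare {F-α, F-β, F-γ}: its best feasible assignment gives total 872.
Every other set of open sites that can feasibly serve all demand totals ≥ 872 even under its best assignment. Minimum: 676.

676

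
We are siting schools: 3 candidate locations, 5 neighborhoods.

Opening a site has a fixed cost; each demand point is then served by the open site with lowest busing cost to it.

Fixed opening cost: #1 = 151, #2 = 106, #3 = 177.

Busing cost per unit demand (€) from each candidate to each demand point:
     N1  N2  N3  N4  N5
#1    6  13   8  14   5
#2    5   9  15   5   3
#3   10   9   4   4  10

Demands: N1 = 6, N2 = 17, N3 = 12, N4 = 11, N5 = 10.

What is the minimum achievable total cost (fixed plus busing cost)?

Open {#2}: assign each demand point to its cheapest open site.
  N1→#2 6×5=30, N2→#2 17×9=153, N3→#2 12×15=180, N4→#2 11×5=55, N5→#2 10×3=30
  busing cost 448, fixed 106 → total 554.
Compare {#3}: busing cost 405 + fixed 177 = 582.
Compare {#2, #3}: busing cost 305 + fixed 283 = 588.
Compare {#1, #2}: busing cost 364 + fixed 257 = 621.
All other subsets cost ≥ 582. Minimum total cost: 554.

554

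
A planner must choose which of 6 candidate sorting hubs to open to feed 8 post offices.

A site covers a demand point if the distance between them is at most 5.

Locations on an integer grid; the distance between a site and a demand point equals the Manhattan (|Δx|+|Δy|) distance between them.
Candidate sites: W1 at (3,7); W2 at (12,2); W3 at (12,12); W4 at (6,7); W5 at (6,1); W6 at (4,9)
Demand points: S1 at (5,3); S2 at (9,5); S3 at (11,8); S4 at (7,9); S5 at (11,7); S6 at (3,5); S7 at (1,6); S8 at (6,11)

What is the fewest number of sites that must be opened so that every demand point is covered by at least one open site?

3

Coverage sets (demand points within 5 of each site):
  W1: {S6, S7}
  W2: {}
  W3: {S3}
  W4: {S1, S2, S4, S5, S6, S8}
  W5: {S1}
  W6: {S4, S6, S8}
No 2 sites suffice: every size-2 union leaves at least one demand point uncovered.
But {W1, W3, W4} covers everything, so the minimum is 3.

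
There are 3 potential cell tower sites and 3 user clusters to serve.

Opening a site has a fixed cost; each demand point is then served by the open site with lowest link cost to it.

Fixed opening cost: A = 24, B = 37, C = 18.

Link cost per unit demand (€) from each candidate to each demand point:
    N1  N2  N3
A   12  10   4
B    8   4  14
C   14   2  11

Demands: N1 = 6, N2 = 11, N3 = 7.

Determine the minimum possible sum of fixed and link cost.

Open {A, C}: assign each demand point to its cheapest open site.
  N1→A 6×12=72, N2→C 11×2=22, N3→A 7×4=28
  link cost 122, fixed 42 → total 164.
Compare {A, B, C}: link cost 98 + fixed 79 = 177.
Compare {A, B}: link cost 120 + fixed 61 = 181.
Compare {C}: link cost 183 + fixed 18 = 201.
All other subsets cost ≥ 177. Minimum total cost: 164.

164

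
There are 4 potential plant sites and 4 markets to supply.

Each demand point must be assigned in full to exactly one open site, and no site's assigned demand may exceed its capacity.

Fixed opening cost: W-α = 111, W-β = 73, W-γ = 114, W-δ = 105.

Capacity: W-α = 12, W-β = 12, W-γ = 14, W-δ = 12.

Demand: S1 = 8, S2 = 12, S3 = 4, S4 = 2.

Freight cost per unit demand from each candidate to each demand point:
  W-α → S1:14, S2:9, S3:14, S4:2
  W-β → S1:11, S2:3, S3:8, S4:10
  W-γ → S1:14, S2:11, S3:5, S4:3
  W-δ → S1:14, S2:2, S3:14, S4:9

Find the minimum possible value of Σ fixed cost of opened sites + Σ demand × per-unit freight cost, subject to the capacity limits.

361

Open {W-β, W-γ}; cheapest assignment that respects the capacities:
  W-β (cap 12, load 12): S2 — cost 12×3 = 36
  W-γ (cap 14, load 14): S1, S3, S4 — cost 8×14 + 4×5 + 2×3 = 138
  Shipping 174, fixed 187 → total 361.
  Any other capacity-feasible assignment to {W-β, W-γ} ships for at least 174.
Compare {W-γ, W-δ}: its best feasible assignment gives total 381.
Compare {W-β, W-γ, W-δ}: its best feasible assignment gives total 430.
Every other set of open sites that can feasibly serve all demand totals ≥ 381 even under its best assignment. Minimum: 361.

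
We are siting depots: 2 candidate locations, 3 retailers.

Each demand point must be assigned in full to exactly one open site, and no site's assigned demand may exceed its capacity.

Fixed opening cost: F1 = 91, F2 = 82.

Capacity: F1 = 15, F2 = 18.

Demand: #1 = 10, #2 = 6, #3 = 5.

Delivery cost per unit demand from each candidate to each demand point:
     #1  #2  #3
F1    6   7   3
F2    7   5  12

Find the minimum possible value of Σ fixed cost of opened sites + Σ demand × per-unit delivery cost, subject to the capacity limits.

278

Open {F1, F2}; cheapest assignment that respects the capacities:
  F1 (cap 15, load 15): #1, #3 — cost 10×6 + 5×3 = 75
  F2 (cap 18, load 6): #2 — cost 6×5 = 30
  Shipping 105, fixed 173 → total 278.
  Any other capacity-feasible assignment to {F1, F2} ships for at least 105.
Total demand is 21 and no other set of sites has combined capacity ≥ 21, so {F1, F2} is the only feasible choice of open sites. Minimum: 278.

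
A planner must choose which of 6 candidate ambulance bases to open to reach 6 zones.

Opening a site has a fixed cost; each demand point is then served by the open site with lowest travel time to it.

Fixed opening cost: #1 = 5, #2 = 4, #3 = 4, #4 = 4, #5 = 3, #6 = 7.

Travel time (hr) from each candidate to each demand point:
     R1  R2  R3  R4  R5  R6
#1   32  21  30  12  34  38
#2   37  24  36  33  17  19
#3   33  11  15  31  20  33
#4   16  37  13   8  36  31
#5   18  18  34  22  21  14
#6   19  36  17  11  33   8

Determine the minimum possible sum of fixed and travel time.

Open {#3, #4, #6}: assign each demand point to its cheapest open site.
  R1→#4 16, R2→#3 11, R3→#4 13, R4→#4 8, R5→#3 20, R6→#6 8
  travel time 76, fixed 15 → total 91.
Compare {#2, #3, #4, #6}: travel time 73 + fixed 19 = 92.
Compare {#3, #4, #5}: travel time 82 + fixed 11 = 93.
Compare {#2, #3, #4, #5}: travel time 79 + fixed 15 = 94.
All other subsets cost ≥ 92. Minimum total cost: 91.

91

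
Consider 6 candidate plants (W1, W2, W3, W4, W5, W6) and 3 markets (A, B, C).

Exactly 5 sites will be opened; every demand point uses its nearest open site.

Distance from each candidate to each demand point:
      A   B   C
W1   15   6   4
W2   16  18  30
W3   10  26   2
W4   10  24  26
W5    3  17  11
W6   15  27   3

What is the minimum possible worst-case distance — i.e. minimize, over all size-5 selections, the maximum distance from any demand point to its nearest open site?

Open {W1, W2, W3, W4, W5}.
  Farthest demand point is B at distance 6 (to W1); all others are ≤ 6.
With {W1, W2, W3, W5, W6} the worst case is 6.
With {W1, W2, W4, W5, W6} the worst case is 6.
No size-5 selection achieves below 6.

6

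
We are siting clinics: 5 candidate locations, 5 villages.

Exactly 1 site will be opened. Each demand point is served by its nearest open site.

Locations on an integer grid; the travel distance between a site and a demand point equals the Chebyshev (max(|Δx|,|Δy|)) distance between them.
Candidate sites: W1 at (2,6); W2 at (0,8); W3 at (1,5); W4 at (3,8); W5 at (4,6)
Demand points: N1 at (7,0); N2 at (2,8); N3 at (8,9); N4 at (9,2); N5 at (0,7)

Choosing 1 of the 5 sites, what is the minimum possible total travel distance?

Open {W5}.
  N1→W5 6, N2→W5 2, N3→W5 4, N4→W5 5, N5→W5 4  ⇒ total 21.
Compare {W1}: total 23.
Compare {W4}: total 23.
No size-1 selection does better; minimum is 21.

21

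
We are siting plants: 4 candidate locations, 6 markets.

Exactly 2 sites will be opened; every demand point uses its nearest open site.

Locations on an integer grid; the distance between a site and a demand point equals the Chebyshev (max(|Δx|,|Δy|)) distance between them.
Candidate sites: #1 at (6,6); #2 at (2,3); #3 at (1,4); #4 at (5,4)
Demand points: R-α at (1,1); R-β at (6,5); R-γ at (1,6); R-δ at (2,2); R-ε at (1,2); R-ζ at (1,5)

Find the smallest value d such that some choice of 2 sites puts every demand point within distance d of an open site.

Open {#1, #2}.
  Farthest demand point is R-γ at distance 3 (to #2); all others are ≤ 3.
With {#1, #3} the worst case is 3.
With {#2, #4} the worst case is 3.
No size-2 selection achieves below 3.

3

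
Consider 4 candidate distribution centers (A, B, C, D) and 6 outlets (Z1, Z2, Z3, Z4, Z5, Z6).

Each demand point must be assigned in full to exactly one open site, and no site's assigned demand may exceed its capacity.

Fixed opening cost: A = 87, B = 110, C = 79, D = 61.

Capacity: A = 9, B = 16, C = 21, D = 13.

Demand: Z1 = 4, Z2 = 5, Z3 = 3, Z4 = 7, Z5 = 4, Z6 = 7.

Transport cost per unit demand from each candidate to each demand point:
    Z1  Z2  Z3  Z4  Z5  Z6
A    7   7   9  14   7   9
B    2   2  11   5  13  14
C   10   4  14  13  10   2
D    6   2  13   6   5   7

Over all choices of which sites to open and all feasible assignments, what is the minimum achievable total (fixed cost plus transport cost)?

Open {C, D}; cheapest assignment that respects the capacities:
  C (cap 21, load 19): Z1, Z2, Z3, Z6 — cost 4×10 + 5×4 + 3×14 + 7×2 = 116
  D (cap 13, load 11): Z4, Z5 — cost 7×6 + 4×5 = 62
  Shipping 178, fixed 140 → total 318.
  Any other capacity-feasible assignment to {C, D} ships for at least 178.
Compare {B, C}: its best feasible assignment gives total 338.
Compare {B, C, D}: its best feasible assignment gives total 370.
Every other set of open sites that can feasibly serve all demand totals ≥ 338 even under its best assignment. Minimum: 318.

318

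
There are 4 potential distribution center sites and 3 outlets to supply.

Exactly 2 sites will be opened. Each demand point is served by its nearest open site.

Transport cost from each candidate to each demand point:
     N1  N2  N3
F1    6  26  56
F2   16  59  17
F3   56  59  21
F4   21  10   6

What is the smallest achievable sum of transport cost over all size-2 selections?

22

Open {F1, F4}.
  N1→F1 6, N2→F4 10, N3→F4 6  ⇒ total 22.
Compare {F2, F4}: total 32.
Compare {F3, F4}: total 37.
No size-2 selection does better; minimum is 22.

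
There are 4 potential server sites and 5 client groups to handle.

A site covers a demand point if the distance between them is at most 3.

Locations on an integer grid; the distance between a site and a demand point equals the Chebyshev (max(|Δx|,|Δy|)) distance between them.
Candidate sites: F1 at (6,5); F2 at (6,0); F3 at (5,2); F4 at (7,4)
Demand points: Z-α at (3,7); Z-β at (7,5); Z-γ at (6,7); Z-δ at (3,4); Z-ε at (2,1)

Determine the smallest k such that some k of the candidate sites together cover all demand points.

2

Coverage sets (demand points within 3 of each site):
  F1: {Z-α, Z-β, Z-γ, Z-δ}
  F2: {}
  F3: {Z-β, Z-δ, Z-ε}
  F4: {Z-β, Z-γ}
No single site covers all 5 demand points.
But {F1, F3} covers everything, so the minimum is 2.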